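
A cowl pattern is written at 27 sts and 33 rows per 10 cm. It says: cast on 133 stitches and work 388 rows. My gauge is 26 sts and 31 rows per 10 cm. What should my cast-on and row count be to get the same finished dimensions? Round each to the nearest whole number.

Cast on 128 stitches; work 364 rows.

Stitches: 133 × 26/27 = 128.07 → 128.
Rows: 388 × 31/33 = 364.48 → 364.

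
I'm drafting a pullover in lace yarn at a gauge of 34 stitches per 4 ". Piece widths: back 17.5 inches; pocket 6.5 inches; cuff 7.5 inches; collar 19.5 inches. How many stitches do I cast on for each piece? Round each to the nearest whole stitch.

Rate = 34/4 = 8.5 sts per in.
back: 17.5 × 8.5 = 148.75 → 149.
pocket: 6.5 × 8.5 = 55.25 → 55.
cuff: 7.5 × 8.5 = 63.75 → 64.
collar: 19.5 × 8.5 = 165.75 → 166.

back 149; pocket 55; cuff 64; collar 166.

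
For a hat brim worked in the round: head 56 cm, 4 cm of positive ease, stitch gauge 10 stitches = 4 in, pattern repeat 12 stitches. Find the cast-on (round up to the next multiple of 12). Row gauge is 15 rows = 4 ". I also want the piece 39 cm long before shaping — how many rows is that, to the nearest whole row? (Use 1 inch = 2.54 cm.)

Cast on 60 stitches; work 58 rows.

Finished = 56 + 4 = 60 cm.
60 cm × 1/2.54 = 23.62 inches.
10/4 = 2.5 sts per in; 23.62 × 2.5 = 59.06 sts.
Next multiple of 12 → 60.
39 cm = 15.35 inches; × 3.75 = 57.58 → 58 rows.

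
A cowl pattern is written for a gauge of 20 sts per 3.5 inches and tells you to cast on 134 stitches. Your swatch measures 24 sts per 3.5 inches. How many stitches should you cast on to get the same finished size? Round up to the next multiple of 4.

Cast on 164 stitches.

Scale factor = 24 / 20 = 1.200.
134 × 24 / 20 = 160.80 sts.
→ 164 sts.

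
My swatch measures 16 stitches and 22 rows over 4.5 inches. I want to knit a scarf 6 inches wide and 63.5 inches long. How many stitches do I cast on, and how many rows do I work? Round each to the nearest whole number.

Cast on 21 stitches and work 310 rows.

Stitch gauge = 16/4.5 = 3.556 sts/in; 6 × 3.556 = 21.33 → 21 sts.
Row gauge = 22/4.5 = 4.889 rows/in; 63.5 × 4.889 = 310.44 → 310 rows.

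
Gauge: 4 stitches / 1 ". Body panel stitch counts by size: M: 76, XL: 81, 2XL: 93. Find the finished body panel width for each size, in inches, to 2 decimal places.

4/1 = 4 sts per in.
M: 76 / 4 = 19.000 → 19.00 in.
XL: 81 / 4 = 20.250 → 20.25 in.
2XL: 93 / 4 = 23.250 → 23.25 in.

M 19.00 inches; XL 20.25 inches; 2XL 23.25 inches.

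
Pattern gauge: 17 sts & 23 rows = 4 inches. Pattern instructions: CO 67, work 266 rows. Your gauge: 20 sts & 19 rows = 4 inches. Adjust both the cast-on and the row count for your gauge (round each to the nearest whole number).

Stitches: 67 × 20/17 = 78.82 → 79.
Rows: 266 × 19/23 = 219.74 → 220.

Cast on 79 stitches; work 220 rows.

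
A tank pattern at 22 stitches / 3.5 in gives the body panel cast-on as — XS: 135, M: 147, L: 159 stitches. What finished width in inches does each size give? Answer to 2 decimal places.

22/3.5 = 6.286 sts per in.
XS: 135 / 6.286 = 21.477 → 21.48 in.
M: 147 / 6.286 = 23.386 → 23.39 in.
L: 159 / 6.286 = 25.295 → 25.30 in.

XS 21.48 inches; M 23.39 inches; L 25.30 inches.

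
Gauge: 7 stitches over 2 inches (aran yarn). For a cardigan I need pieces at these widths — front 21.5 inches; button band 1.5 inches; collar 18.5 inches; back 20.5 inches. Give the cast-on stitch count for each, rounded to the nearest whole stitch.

Rate = 7/2 = 3.5 sts per in.
front: 21.5 × 3.5 = 75.25 → 75.
button band: 1.5 × 3.5 = 5.25 → 5.
collar: 18.5 × 3.5 = 64.75 → 65.
back: 20.5 × 3.5 = 71.75 → 72.

front 75; button band 5; collar 65; back 72.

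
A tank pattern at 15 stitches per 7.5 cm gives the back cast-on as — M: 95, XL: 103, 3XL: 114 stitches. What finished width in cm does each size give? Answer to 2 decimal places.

M 47.50 cm; XL 51.50 cm; 3XL 57.00 cm.

15/7.5 = 2 sts per cm.
M: 95 / 2 = 47.500 → 47.50 cm.
XL: 103 / 2 = 51.500 → 51.50 cm.
3XL: 114 / 2 = 57.000 → 57.00 cm.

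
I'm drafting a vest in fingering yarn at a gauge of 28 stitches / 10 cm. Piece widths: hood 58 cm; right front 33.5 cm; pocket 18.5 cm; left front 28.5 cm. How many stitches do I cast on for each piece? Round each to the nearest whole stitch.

Rate = 28/10 = 2.8 sts per cm.
hood: 58 × 2.8 = 162.40 → 162.
right front: 33.5 × 2.8 = 93.80 → 94.
pocket: 18.5 × 2.8 = 51.80 → 52.
left front: 28.5 × 2.8 = 79.80 → 80.

hood 162; right front 94; pocket 52; left front 80.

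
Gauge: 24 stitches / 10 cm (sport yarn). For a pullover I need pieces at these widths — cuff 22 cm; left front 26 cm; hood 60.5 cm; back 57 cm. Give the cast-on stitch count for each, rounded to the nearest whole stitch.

cuff 53; left front 62; hood 145; back 137.

Rate = 24/10 = 2.4 sts per cm.
cuff: 22 × 2.4 = 52.80 → 53.
left front: 26 × 2.4 = 62.40 → 62.
hood: 60.5 × 2.4 = 145.20 → 145.
back: 57 × 2.4 = 136.80 → 137.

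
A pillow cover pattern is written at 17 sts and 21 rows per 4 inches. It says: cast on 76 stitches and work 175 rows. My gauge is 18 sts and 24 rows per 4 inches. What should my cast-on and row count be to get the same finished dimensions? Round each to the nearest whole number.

Stitches: 76 × 18/17 = 80.47 → 80.
Rows: 175 × 24/21 = 200.00 → 200.

Cast on 80 stitches; work 200 rows.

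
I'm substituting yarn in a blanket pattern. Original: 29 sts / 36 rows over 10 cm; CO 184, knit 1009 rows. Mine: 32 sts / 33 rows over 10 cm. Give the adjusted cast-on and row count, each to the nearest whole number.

Stitches: 184 × 32/29 = 203.03 → 203.
Rows: 1009 × 33/36 = 924.92 → 925.

Cast on 203 stitches; work 925 rows.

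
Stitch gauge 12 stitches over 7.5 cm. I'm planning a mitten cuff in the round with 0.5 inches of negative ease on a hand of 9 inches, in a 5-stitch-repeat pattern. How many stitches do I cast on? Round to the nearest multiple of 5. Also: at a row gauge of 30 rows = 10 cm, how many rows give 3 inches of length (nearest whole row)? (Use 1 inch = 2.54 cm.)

Finished = 9 − 0.5 = 8.5 inches.
8.5 inches × 2.54 = 21.59 cm.
12/7.5 = 1.6 sts per cm; 21.59 × 1.6 = 34.54 sts.
Nearest multiple of 5 → 35.
3 inches = 7.62 cm; × 3 = 22.86 → 23 rows.

Cast on 35 stitches; work 23 rows.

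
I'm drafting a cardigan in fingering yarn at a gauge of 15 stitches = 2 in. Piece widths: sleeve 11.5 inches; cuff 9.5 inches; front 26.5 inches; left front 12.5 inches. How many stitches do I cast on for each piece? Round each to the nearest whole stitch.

Rate = 15/2 = 7.5 sts per in.
sleeve: 11.5 × 7.5 = 86.25 → 86.
cuff: 9.5 × 7.5 = 71.25 → 71.
front: 26.5 × 7.5 = 198.75 → 199.
left front: 12.5 × 7.5 = 93.75 → 94.

sleeve 86; cuff 71; front 199; left front 94.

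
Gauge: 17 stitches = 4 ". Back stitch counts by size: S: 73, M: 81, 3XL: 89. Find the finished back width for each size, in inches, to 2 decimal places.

S 17.18 inches; M 19.06 inches; 3XL 20.94 inches.

17/4 = 4.25 sts per in.
S: 73 / 4.25 = 17.176 → 17.18 in.
M: 81 / 4.25 = 19.059 → 19.06 in.
3XL: 89 / 4.25 = 20.941 → 20.94 in.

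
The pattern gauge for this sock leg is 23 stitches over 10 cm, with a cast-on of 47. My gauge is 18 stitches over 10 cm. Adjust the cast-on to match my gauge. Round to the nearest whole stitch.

CO 37 sts.

Scale factor = 18 / 23 = 0.783.
47 × 18 / 23 = 36.78 sts.
→ 37 sts.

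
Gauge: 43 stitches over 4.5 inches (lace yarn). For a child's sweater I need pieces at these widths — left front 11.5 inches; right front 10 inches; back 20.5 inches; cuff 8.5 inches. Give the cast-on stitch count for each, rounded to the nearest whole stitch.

Rate = 43/4.5 = 9.556 sts per in.
left front: 11.5 × 9.556 = 109.89 → 110.
right front: 10 × 9.556 = 95.56 → 96.
back: 20.5 × 9.556 = 195.89 → 196.
cuff: 8.5 × 9.556 = 81.22 → 81.

left front 110; right front 96; back 196; cuff 81.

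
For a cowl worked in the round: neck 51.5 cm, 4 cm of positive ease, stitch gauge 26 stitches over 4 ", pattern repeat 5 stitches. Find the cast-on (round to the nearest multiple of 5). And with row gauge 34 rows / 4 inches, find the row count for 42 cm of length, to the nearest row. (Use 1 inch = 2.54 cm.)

Finished = 51.5 + 4 = 55.5 cm.
55.5 cm × 1/2.54 = 21.85 inches.
26/4 = 6.5 sts per in; 21.85 × 6.5 = 142.03 sts.
Nearest multiple of 5 → 140.
42 cm = 16.54 inches; × 8.5 = 140.55 → 141 rows.

Cast on 140 stitches; work 141 rows.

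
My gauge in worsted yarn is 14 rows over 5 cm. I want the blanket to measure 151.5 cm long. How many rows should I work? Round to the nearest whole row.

Knit 424 rows.

14 rows / 5 cm = 2.8 rows per cm.
151.5 × 2.8 = 424.20 rows.
Round to nearest → 424.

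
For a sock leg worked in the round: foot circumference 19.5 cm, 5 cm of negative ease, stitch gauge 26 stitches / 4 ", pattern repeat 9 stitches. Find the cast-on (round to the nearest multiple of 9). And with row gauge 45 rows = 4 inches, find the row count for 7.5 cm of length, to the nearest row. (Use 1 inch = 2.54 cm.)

Cast on 36 stitches; work 33 rows.

Finished = 19.5 − 5 = 14.5 cm.
14.5 cm × 1/2.54 = 5.71 inches.
26/4 = 6.5 sts per in; 5.71 × 6.5 = 37.11 sts.
Nearest multiple of 9 → 36.
7.5 cm = 2.95 inches; × 11.25 = 33.22 → 33 rows.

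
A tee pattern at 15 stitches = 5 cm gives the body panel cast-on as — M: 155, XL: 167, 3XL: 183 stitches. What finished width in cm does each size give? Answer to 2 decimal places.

15/5 = 3 sts per cm.
M: 155 / 3 = 51.667 → 51.67 cm.
XL: 167 / 3 = 55.667 → 55.67 cm.
3XL: 183 / 3 = 61.000 → 61.00 cm.

M 51.67 cm; XL 55.67 cm; 3XL 61.00 cm.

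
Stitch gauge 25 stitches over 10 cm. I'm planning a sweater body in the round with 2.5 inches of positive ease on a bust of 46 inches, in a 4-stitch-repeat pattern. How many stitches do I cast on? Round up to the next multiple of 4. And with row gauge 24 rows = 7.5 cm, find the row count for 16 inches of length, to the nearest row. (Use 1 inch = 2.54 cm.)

Finished = 46 + 2.5 = 48.5 inches.
48.5 inches × 2.54 = 123.19 cm.
25/10 = 2.5 sts per cm; 123.19 × 2.5 = 307.98 sts.
Next multiple of 4 → 308.
16 inches = 40.64 cm; × 3.2 = 130.05 → 130 rows.

Cast on 308 stitches; work 130 rows.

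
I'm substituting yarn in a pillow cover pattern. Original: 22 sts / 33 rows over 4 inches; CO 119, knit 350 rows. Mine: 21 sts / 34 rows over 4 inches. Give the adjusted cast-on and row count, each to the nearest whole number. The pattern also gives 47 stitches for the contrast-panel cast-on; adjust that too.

Stitches: 119 × 21/22 = 113.59 → 114.
Rows: 350 × 34/33 = 360.61 → 361.
contrast-panel cast-on: 47 × 21/22 = 44.86 → 45.

Cast on 114 stitches; work 361 rows; contrast-panel cast-on 45 stitches.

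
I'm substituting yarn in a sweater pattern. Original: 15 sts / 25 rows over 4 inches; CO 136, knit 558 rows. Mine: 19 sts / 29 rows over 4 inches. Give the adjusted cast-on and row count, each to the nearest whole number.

Stitches: 136 × 19/15 = 172.27 → 172.
Rows: 558 × 29/25 = 647.28 → 647.

Cast on 172 stitches; work 647 rows.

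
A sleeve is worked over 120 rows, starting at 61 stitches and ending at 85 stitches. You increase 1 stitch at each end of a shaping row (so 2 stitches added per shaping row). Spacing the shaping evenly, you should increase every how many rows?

Increase every 10th row.

Stitches to add: |85 − 61| = 24.
Shaping rows needed: 24 / 2 = 12.
120 rows / 12 = every 10 rows.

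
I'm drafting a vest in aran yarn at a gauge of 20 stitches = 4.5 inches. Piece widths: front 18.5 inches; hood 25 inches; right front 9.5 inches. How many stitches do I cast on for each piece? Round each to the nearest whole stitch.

Rate = 20/4.5 = 4.444 sts per in.
front: 18.5 × 4.444 = 82.22 → 82.
hood: 25 × 4.444 = 111.11 → 111.
right front: 9.5 × 4.444 = 42.22 → 42.

front 82; hood 111; right front 42.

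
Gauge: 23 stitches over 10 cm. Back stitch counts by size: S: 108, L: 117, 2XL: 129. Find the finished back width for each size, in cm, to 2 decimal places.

S 46.96 cm; L 50.87 cm; 2XL 56.09 cm.

23/10 = 2.3 sts per cm.
S: 108 / 2.3 = 46.957 → 46.96 cm.
L: 117 / 2.3 = 50.870 → 50.87 cm.
2XL: 129 / 2.3 = 56.087 → 56.09 cm.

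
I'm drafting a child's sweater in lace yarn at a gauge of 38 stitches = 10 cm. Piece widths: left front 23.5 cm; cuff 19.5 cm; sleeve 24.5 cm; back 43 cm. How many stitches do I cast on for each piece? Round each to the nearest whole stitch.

Rate = 38/10 = 3.8 sts per cm.
left front: 23.5 × 3.8 = 89.30 → 89.
cuff: 19.5 × 3.8 = 74.10 → 74.
sleeve: 24.5 × 3.8 = 93.10 → 93.
back: 43 × 3.8 = 163.40 → 163.

left front 89; cuff 74; sleeve 93; back 163.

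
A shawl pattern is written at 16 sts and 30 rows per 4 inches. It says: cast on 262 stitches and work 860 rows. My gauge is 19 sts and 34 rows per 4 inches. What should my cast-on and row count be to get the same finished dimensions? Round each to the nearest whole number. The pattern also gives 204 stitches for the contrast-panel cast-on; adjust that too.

Cast on 311 stitches; work 975 rows; contrast-panel cast-on 242 stitches.

Stitches: 262 × 19/16 = 311.12 → 311.
Rows: 860 × 34/30 = 974.67 → 975.
contrast-panel cast-on: 204 × 19/16 = 242.25 → 242.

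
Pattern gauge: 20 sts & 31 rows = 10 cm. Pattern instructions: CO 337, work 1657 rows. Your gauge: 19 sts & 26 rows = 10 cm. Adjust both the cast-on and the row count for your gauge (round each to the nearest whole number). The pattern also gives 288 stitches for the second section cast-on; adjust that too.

Cast on 320 stitches; work 1390 rows; second section cast-on 274 stitches.

Stitches: 337 × 19/20 = 320.15 → 320.
Rows: 1657 × 26/31 = 1389.74 → 1390.
second section cast-on: 288 × 19/20 = 273.60 → 274.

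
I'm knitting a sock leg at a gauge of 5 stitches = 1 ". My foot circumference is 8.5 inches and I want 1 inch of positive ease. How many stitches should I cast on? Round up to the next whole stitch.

Finished = 8.5 + 1 = 9.5 in.
5 / 1 = 5 sts per inch.
9.50 × 5 = 47.50 sts.
→ 48 sts.

Cast on 48 stitches.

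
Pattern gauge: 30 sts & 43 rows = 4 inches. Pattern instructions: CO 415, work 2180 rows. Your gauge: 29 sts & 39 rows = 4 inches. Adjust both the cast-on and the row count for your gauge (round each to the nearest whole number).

Stitches: 415 × 29/30 = 401.17 → 401.
Rows: 2180 × 39/43 = 1977.21 → 1977.

Cast on 401 stitches; work 1977 rows.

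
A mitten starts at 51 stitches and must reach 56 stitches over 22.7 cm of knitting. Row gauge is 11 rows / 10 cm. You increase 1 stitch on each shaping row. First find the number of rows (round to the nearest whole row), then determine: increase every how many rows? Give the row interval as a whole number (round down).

Increase every 5th row.

Rows = 22.7 × 1.1 = 25.0 → 25 rows.
Stitches to add: 5 → 5 shaping rows (at 1 st each).
25 / 5 = 5.00 → every 5 rows.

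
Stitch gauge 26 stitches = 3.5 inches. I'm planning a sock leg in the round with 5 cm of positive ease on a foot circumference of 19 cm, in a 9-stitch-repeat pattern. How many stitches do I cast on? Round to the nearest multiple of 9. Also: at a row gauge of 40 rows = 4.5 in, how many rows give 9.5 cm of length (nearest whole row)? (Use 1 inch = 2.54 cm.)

Cast on 72 stitches; work 33 rows.

Finished = 19 + 5 = 24 cm.
24 cm × 1/2.54 = 9.45 inches.
26/3.5 = 7.429 sts per in; 9.45 × 7.429 = 70.19 sts.
Nearest multiple of 9 → 72.
9.5 cm = 3.74 inches; × 8.889 = 33.25 → 33 rows.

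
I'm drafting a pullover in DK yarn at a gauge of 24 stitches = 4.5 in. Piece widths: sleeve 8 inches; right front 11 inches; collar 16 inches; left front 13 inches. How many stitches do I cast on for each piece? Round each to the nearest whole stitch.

Rate = 24/4.5 = 5.333 sts per in.
sleeve: 8 × 5.333 = 42.67 → 43.
right front: 11 × 5.333 = 58.67 → 59.
collar: 16 × 5.333 = 85.33 → 85.
left front: 13 × 5.333 = 69.33 → 69.

sleeve 43; right front 59; collar 85; left front 69.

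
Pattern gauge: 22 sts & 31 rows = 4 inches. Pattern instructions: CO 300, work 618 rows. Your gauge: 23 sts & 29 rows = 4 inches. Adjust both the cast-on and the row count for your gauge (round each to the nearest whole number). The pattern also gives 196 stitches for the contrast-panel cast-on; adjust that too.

Stitches: 300 × 23/22 = 313.64 → 314.
Rows: 618 × 29/31 = 578.13 → 578.
contrast-panel cast-on: 196 × 23/22 = 204.91 → 205.

Cast on 314 stitches; work 578 rows; contrast-panel cast-on 205 stitches.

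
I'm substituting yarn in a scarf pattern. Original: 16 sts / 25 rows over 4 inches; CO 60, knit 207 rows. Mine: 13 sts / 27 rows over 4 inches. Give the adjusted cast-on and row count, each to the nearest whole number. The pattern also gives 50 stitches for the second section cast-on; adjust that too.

Stitches: 60 × 13/16 = 48.75 → 49.
Rows: 207 × 27/25 = 223.56 → 224.
second section cast-on: 50 × 13/16 = 40.62 → 41.

Cast on 49 stitches; work 224 rows; second section cast-on 41 stitches.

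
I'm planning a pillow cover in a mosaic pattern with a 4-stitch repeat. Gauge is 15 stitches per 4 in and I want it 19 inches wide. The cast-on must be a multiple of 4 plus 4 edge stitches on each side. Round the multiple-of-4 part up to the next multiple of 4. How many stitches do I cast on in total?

72 stitches.

15 / 4 = 3.75 sts per inch.
19 × 3.75 = 71.25 sts.
Less 8 edge sts → 63.25 for the repeat.
Next multiple of 4: 64.
Add back 8 edge sts → 72.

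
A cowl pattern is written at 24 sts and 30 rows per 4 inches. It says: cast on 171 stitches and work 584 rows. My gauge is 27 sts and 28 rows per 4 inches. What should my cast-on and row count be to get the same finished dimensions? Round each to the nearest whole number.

Stitches: 171 × 27/24 = 192.38 → 192.
Rows: 584 × 28/30 = 545.07 → 545.

Cast on 192 stitches; work 545 rows.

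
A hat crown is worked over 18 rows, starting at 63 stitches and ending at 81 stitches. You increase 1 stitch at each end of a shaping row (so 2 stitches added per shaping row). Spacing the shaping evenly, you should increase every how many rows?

Stitches to add: |81 − 63| = 18.
Shaping rows needed: 18 / 2 = 9.
18 rows / 9 = every 2 rows.

Increase every 2nd row.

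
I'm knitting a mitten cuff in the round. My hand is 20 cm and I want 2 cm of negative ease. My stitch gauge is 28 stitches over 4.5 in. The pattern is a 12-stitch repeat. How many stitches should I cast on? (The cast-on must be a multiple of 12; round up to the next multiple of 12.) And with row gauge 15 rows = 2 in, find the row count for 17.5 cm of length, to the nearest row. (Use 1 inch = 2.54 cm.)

Cast on 48 stitches; work 52 rows.

Finished = 20 − 2 = 18 cm.
18 cm × 1/2.54 = 7.09 inches.
28/4.5 = 6.222 sts per in; 7.09 × 6.222 = 44.09 sts.
Next multiple of 12 → 48.
17.5 cm = 6.89 inches; × 7.5 = 51.67 → 52 rows.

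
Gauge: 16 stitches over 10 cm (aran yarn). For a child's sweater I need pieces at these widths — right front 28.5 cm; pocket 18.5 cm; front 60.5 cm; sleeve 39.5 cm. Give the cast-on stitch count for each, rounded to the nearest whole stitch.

right front 46; pocket 30; front 97; sleeve 63.

Rate = 16/10 = 1.6 sts per cm.
right front: 28.5 × 1.6 = 45.60 → 46.
pocket: 18.5 × 1.6 = 29.60 → 30.
front: 60.5 × 1.6 = 96.80 → 97.
sleeve: 39.5 × 1.6 = 63.20 → 63.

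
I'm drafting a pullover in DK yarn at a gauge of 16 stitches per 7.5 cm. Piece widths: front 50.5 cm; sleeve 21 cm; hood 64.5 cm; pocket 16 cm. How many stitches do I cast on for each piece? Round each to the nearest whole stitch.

front 108; sleeve 45; hood 138; pocket 34.

Rate = 16/7.5 = 2.133 sts per cm.
front: 50.5 × 2.133 = 107.73 → 108.
sleeve: 21 × 2.133 = 44.80 → 45.
hood: 64.5 × 2.133 = 137.60 → 138.
pocket: 16 × 2.133 = 34.13 → 34.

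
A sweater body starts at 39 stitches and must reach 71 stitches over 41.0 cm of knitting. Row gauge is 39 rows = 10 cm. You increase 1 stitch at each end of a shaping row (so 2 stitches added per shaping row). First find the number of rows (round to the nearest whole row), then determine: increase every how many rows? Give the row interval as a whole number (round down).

Rows = 41.0 × 3.9 = 159.9 → 160 rows.
Stitches to add: 32 → 16 shaping rows (at 2 st each).
160 / 16 = 10.00 → every 10 rows.

Increase every 10th row.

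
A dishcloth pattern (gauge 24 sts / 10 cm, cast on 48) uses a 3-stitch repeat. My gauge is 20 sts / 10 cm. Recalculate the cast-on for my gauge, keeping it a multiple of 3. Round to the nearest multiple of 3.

48 × 20 / 24 = 40.00.
Nearest multiple of 3: 39.

Cast on 39 stitches.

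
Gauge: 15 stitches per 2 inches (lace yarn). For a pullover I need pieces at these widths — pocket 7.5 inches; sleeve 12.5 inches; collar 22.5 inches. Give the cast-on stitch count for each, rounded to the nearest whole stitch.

pocket 56; sleeve 94; collar 169.

Rate = 15/2 = 7.5 sts per in.
pocket: 7.5 × 7.5 = 56.25 → 56.
sleeve: 12.5 × 7.5 = 93.75 → 94.
collar: 22.5 × 7.5 = 168.75 → 169.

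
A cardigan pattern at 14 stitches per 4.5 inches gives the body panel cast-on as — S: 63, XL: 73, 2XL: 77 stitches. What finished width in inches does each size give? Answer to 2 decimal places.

S 20.25 inches; XL 23.46 inches; 2XL 24.75 inches.

14/4.5 = 3.111 sts per in.
S: 63 / 3.111 = 20.250 → 20.25 in.
XL: 73 / 3.111 = 23.464 → 23.46 in.
2XL: 77 / 3.111 = 24.750 → 24.75 in.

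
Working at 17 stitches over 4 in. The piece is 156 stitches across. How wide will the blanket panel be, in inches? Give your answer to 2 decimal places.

36.71 inches.

17 stitches / 4 inch = 4.25 stitches per inch.
156 / 4.25 = 36.706 inches.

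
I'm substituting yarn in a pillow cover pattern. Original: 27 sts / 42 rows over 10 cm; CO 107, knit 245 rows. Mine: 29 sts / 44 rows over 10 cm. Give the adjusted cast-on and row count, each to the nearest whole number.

Cast on 115 stitches; work 257 rows.

Stitches: 107 × 29/27 = 114.93 → 115.
Rows: 245 × 44/42 = 256.67 → 257.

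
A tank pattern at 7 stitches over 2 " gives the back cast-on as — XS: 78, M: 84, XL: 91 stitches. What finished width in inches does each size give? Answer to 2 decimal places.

XS 22.29 inches; M 24.00 inches; XL 26.00 inches.

7/2 = 3.5 sts per in.
XS: 78 / 3.5 = 22.286 → 22.29 in.
M: 84 / 3.5 = 24.000 → 24.00 in.
XL: 91 / 3.5 = 26.000 → 26.00 in.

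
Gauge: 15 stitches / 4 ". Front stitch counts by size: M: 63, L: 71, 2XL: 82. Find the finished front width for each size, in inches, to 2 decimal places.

15/4 = 3.75 sts per in.
M: 63 / 3.75 = 16.800 → 16.80 in.
L: 71 / 3.75 = 18.933 → 18.93 in.
2XL: 82 / 3.75 = 21.867 → 21.87 in.

M 16.80 inches; L 18.93 inches; 2XL 21.87 inches.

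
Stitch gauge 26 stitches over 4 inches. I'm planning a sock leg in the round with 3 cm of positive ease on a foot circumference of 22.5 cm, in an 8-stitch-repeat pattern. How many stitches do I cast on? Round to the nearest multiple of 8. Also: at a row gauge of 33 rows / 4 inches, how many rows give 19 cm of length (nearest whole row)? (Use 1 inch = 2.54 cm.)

Cast on 64 stitches; work 62 rows.

Finished = 22.5 + 3 = 25.5 cm.
25.5 cm × 1/2.54 = 10.04 inches.
26/4 = 6.5 sts per in; 10.04 × 6.5 = 65.26 sts.
Nearest multiple of 8 → 64.
19 cm = 7.48 inches; × 8.25 = 61.71 → 62 rows.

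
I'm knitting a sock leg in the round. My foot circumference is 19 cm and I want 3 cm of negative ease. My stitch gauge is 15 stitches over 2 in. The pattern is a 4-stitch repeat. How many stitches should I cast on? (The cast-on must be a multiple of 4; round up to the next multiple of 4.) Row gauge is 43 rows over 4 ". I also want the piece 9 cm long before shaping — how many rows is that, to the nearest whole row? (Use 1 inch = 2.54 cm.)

Cast on 48 stitches; work 38 rows.

Finished = 19 − 3 = 16 cm.
16 cm × 1/2.54 = 6.30 inches.
15/2 = 7.5 sts per in; 6.30 × 7.5 = 47.24 sts.
Next multiple of 4 → 48.
9 cm = 3.54 inches; × 10.75 = 38.09 → 38 rows.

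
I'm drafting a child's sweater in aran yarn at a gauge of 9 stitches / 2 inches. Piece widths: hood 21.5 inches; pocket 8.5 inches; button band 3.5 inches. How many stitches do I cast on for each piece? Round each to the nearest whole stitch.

hood 97; pocket 38; button band 16.

Rate = 9/2 = 4.5 sts per in.
hood: 21.5 × 4.5 = 96.75 → 97.
pocket: 8.5 × 4.5 = 38.25 → 38.
button band: 3.5 × 4.5 = 15.75 → 16.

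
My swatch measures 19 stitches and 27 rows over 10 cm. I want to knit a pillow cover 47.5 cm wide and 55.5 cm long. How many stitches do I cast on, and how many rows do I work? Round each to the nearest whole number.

Cast on 90 stitches and work 150 rows.

Stitch gauge = 19/10 = 1.9 sts/cm; 47.5 × 1.9 = 90.25 → 90 sts.
Row gauge = 27/10 = 2.7 rows/cm; 55.5 × 2.7 = 149.85 → 150 rows.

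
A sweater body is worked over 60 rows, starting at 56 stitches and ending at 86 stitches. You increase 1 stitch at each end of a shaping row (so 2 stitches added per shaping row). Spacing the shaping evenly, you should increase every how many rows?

Increase every 4th row.

Stitches to add: |86 − 56| = 30.
Shaping rows needed: 30 / 2 = 15.
60 rows / 15 = every 4 rows.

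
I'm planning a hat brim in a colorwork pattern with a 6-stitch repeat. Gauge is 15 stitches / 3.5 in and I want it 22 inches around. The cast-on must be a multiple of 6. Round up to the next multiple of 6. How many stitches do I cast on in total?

Cast on 96 stitches.

15 / 3.5 = 4.286 sts per inch.
22 × 4.286 = 94.29 sts.
Next multiple of 6: 96.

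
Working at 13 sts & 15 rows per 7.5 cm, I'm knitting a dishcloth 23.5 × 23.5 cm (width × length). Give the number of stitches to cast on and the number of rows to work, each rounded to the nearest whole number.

Stitch gauge = 13/7.5 = 1.733 sts/cm; 23.5 × 1.733 = 40.73 → 41 sts.
Row gauge = 15/7.5 = 2 rows/cm; 23.5 × 2 = 47.00 → 47 rows.

Cast on 41 stitches and work 47 rows.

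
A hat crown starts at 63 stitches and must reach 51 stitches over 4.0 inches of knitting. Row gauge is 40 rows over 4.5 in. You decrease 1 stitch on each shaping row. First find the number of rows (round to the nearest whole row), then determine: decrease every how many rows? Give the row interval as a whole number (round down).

Decrease every 3rd row.

Rows = 4.0 × 8.889 = 35.6 → 36 rows.
Stitches to remove: 12 → 12 shaping rows (at 1 st each).
36 / 12 = 3.00 → every 3 rows.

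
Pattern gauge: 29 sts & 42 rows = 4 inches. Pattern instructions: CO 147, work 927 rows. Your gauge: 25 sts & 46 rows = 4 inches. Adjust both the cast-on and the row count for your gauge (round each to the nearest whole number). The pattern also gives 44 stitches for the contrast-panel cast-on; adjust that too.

Cast on 127 stitches; work 1015 rows; contrast-panel cast-on 38 stitches.

Stitches: 147 × 25/29 = 126.72 → 127.
Rows: 927 × 46/42 = 1015.29 → 1015.
contrast-panel cast-on: 44 × 25/29 = 37.93 → 38.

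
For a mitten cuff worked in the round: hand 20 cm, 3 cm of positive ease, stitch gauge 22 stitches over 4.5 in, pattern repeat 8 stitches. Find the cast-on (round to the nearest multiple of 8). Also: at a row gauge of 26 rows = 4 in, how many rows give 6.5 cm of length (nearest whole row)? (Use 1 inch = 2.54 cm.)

Cast on 48 stitches; work 17 rows.

Finished = 20 + 3 = 23 cm.
23 cm × 1/2.54 = 9.06 inches.
22/4.5 = 4.889 sts per in; 9.06 × 4.889 = 44.27 sts.
Nearest multiple of 8 → 48.
6.5 cm = 2.56 inches; × 6.5 = 16.63 → 17 rows.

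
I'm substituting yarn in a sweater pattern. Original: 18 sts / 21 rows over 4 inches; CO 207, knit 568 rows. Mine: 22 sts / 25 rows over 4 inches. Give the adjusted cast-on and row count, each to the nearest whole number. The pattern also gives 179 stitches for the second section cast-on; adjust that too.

Cast on 253 stitches; work 676 rows; second section cast-on 219 stitches.

Stitches: 207 × 22/18 = 253.00 → 253.
Rows: 568 × 25/21 = 676.19 → 676.
second section cast-on: 179 × 22/18 = 218.78 → 219.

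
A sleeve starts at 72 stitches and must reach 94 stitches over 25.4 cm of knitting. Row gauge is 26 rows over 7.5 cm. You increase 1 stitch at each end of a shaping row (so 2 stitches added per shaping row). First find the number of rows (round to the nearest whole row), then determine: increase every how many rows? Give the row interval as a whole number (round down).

Increase every 8th row.

Rows = 25.4 × 3.467 = 88.1 → 88 rows.
Stitches to add: 22 → 11 shaping rows (at 2 st each).
88 / 11 = 8.00 → every 8 rows.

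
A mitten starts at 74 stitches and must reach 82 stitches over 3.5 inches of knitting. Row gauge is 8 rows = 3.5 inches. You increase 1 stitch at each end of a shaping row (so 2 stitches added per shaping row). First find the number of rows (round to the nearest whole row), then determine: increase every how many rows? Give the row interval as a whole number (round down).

Rows = 3.5 × 2.286 = 8.0 → 8 rows.
Stitches to add: 8 → 4 shaping rows (at 2 st each).
8 / 4 = 2.00 → every 2 rows.

Increase every 2nd row.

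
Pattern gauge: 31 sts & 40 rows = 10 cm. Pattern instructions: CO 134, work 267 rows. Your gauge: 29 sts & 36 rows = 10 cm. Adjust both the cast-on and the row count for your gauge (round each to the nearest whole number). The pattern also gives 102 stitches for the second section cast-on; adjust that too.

Cast on 125 stitches; work 240 rows; second section cast-on 95 stitches.

Stitches: 134 × 29/31 = 125.35 → 125.
Rows: 267 × 36/40 = 240.30 → 240.
second section cast-on: 102 × 29/31 = 95.42 → 95.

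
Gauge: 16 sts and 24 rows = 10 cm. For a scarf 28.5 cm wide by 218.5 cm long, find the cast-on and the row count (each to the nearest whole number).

Cast on 46 stitches and work 524 rows.

Stitch gauge = 16/10 = 1.6 sts/cm; 28.5 × 1.6 = 45.60 → 46 sts.
Row gauge = 24/10 = 2.4 rows/cm; 218.5 × 2.4 = 524.40 → 524 rows.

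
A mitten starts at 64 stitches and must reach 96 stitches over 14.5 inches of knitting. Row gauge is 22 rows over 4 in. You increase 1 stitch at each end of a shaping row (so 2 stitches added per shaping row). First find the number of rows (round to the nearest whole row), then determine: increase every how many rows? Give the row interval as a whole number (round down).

Rows = 14.5 × 5.5 = 79.8 → 80 rows.
Stitches to add: 32 → 16 shaping rows (at 2 st each).
80 / 16 = 5.00 → every 5 rows.

Increase every 5th row.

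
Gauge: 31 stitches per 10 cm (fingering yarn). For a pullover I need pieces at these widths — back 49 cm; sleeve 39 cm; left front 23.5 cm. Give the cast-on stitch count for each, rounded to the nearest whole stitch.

back 152; sleeve 121; left front 73.

Rate = 31/10 = 3.1 sts per cm.
back: 49 × 3.1 = 151.90 → 152.
sleeve: 39 × 3.1 = 120.90 → 121.
left front: 23.5 × 3.1 = 72.85 → 73.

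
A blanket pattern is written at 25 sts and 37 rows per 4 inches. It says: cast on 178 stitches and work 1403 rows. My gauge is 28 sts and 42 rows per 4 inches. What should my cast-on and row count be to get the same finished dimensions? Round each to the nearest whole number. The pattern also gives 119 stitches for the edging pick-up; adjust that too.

Cast on 199 stitches; work 1593 rows; edging pick-up 133 stitches.

Stitches: 178 × 28/25 = 199.36 → 199.
Rows: 1403 × 42/37 = 1592.59 → 1593.
edging pick-up: 119 × 28/25 = 133.28 → 133.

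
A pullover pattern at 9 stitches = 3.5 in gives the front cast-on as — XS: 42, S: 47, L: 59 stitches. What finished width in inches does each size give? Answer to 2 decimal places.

XS 16.33 inches; S 18.28 inches; L 22.94 inches.

9/3.5 = 2.571 sts per in.
XS: 42 / 2.571 = 16.333 → 16.33 in.
S: 47 / 2.571 = 18.278 → 18.28 in.
L: 59 / 2.571 = 22.944 → 22.94 in.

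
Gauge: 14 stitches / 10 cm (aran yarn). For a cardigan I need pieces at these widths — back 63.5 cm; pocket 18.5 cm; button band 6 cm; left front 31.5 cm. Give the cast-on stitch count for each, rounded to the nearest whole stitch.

back 89; pocket 26; button band 8; left front 44.

Rate = 14/10 = 1.4 sts per cm.
back: 63.5 × 1.4 = 88.90 → 89.
pocket: 18.5 × 1.4 = 25.90 → 26.
button band: 6 × 1.4 = 8.40 → 8.
left front: 31.5 × 1.4 = 44.10 → 44.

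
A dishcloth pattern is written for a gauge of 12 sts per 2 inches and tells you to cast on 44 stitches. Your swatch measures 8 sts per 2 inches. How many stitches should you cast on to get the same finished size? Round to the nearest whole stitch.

Scale factor = 8 / 12 = 0.667.
44 × 8 / 12 = 29.33 sts.
→ 29 sts.

29 stitches.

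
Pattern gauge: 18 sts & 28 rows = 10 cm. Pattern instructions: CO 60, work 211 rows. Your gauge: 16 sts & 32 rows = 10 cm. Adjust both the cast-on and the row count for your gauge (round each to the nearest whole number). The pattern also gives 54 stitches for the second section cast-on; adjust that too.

Stitches: 60 × 16/18 = 53.33 → 53.
Rows: 211 × 32/28 = 241.14 → 241.
second section cast-on: 54 × 16/18 = 48.00 → 48.

Cast on 53 stitches; work 241 rows; second section cast-on 48 stitches.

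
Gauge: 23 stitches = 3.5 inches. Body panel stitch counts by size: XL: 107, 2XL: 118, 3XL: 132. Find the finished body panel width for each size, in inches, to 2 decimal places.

XL 16.28 inches; 2XL 17.96 inches; 3XL 20.09 inches.

23/3.5 = 6.571 sts per in.
XL: 107 / 6.571 = 16.283 → 16.28 in.
2XL: 118 / 6.571 = 17.957 → 17.96 in.
3XL: 132 / 6.571 = 20.087 → 20.09 in.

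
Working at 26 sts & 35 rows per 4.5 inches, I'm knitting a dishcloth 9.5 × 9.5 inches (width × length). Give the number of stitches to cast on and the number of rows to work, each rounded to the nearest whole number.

Stitch gauge = 26/4.5 = 5.778 sts/in; 9.5 × 5.778 = 54.89 → 55 sts.
Row gauge = 35/4.5 = 7.778 rows/in; 9.5 × 7.778 = 73.89 → 74 rows.

Cast on 55 stitches and work 74 rows.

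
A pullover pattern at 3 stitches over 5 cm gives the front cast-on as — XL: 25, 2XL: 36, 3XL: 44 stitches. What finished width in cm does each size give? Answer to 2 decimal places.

XL 41.67 cm; 2XL 60.00 cm; 3XL 73.33 cm.

3/5 = 0.6 sts per cm.
XL: 25 / 0.6 = 41.667 → 41.67 cm.
2XL: 36 / 0.6 = 60.000 → 60.00 cm.
3XL: 44 / 0.6 = 73.333 → 73.33 cm.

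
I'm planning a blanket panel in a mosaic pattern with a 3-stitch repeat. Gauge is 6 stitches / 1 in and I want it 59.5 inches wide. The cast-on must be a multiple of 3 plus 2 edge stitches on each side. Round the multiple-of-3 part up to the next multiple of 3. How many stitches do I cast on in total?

358 stitches.

6 / 1 = 6 sts per inch.
59.5 × 6 = 357.00 sts.
Less 4 edge sts → 353.00 for the repeat.
Next multiple of 3: 354.
Add back 4 edge sts → 358.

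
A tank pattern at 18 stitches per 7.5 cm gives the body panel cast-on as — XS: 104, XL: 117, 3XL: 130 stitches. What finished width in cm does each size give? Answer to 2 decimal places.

18/7.5 = 2.4 sts per cm.
XS: 104 / 2.4 = 43.333 → 43.33 cm.
XL: 117 / 2.4 = 48.750 → 48.75 cm.
3XL: 130 / 2.4 = 54.167 → 54.17 cm.

XS 43.33 cm; XL 48.75 cm; 3XL 54.17 cm.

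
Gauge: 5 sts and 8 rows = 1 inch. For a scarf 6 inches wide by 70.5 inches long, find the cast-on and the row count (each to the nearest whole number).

Stitch gauge = 5/1 = 5 sts/in; 6 × 5 = 30.00 → 30 sts.
Row gauge = 8/1 = 8 rows/in; 70.5 × 8 = 564.00 → 564 rows.

Cast on 30 stitches and work 564 rows.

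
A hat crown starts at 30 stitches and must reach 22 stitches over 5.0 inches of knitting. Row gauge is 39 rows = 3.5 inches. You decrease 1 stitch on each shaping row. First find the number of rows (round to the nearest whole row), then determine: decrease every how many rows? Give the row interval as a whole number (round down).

Decrease every 7th row.

Rows = 5.0 × 11.143 = 55.7 → 56 rows.
Stitches to remove: 8 → 8 shaping rows (at 1 st each).
56 / 8 = 7.00 → every 7 rows.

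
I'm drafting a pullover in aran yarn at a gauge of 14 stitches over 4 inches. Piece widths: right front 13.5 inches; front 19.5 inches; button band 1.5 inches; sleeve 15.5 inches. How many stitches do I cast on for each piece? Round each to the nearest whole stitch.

Rate = 14/4 = 3.5 sts per in.
right front: 13.5 × 3.5 = 47.25 → 47.
front: 19.5 × 3.5 = 68.25 → 68.
button band: 1.5 × 3.5 = 5.25 → 5.
sleeve: 15.5 × 3.5 = 54.25 → 54.

right front 47; front 68; button band 5; sleeve 54.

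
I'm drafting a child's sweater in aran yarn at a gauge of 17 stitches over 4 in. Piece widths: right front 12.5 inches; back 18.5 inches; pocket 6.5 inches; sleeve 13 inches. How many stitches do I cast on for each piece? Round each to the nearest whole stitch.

Rate = 17/4 = 4.25 sts per in.
right front: 12.5 × 4.25 = 53.12 → 53.
back: 18.5 × 4.25 = 78.62 → 79.
pocket: 6.5 × 4.25 = 27.62 → 28.
sleeve: 13 × 4.25 = 55.25 → 55.

right front 53; back 79; pocket 28; sleeve 55.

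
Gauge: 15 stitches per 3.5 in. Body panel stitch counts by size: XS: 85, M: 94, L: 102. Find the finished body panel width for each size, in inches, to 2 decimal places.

XS 19.83 inches; M 21.93 inches; L 23.80 inches.

15/3.5 = 4.286 sts per in.
XS: 85 / 4.286 = 19.833 → 19.83 in.
M: 94 / 4.286 = 21.933 → 21.93 in.
L: 102 / 4.286 = 23.800 → 23.80 in.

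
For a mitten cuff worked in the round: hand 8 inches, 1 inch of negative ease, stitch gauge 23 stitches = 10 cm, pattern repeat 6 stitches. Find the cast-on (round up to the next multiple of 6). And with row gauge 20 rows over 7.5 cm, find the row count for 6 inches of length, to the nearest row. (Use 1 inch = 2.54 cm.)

Finished = 8 − 1 = 7 inches.
7 inches × 2.54 = 17.78 cm.
23/10 = 2.3 sts per cm; 17.78 × 2.3 = 40.89 sts.
Next multiple of 6 → 42.
6 inches = 15.24 cm; × 2.667 = 40.64 → 41 rows.

Cast on 42 stitches; work 41 rows.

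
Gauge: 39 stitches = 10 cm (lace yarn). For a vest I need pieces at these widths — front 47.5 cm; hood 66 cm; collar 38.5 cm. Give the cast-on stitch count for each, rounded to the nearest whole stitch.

front 185; hood 257; collar 150.

Rate = 39/10 = 3.9 sts per cm.
front: 47.5 × 3.9 = 185.25 → 185.
hood: 66 × 3.9 = 257.40 → 257.
collar: 38.5 × 3.9 = 150.15 → 150.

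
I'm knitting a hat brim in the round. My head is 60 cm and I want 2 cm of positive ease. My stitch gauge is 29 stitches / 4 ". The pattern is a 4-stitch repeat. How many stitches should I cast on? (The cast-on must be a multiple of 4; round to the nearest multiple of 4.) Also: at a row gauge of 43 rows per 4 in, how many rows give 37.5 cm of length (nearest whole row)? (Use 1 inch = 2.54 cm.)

Finished = 60 + 2 = 62 cm.
62 cm × 1/2.54 = 24.41 inches.
29/4 = 7.25 sts per in; 24.41 × 7.25 = 176.97 sts.
Nearest multiple of 4 → 176.
37.5 cm = 14.76 inches; × 10.75 = 158.71 → 159 rows.

Cast on 176 stitches; work 159 rows.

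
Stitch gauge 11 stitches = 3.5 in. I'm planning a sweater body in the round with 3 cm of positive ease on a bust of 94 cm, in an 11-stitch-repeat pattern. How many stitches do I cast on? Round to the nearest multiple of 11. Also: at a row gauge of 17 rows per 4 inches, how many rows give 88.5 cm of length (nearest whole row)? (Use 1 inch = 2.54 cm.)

Finished = 94 + 3 = 97 cm.
97 cm × 1/2.54 = 38.19 inches.
11/3.5 = 3.143 sts per in; 38.19 × 3.143 = 120.02 sts.
Nearest multiple of 11 → 121.
88.5 cm = 34.84 inches; × 4.25 = 148.08 → 148 rows.

Cast on 121 stitches; work 148 rows.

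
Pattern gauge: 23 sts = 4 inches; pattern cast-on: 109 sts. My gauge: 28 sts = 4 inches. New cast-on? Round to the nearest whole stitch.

Cast on 133 stitches.

Scale factor = 28 / 23 = 1.217.
109 × 28 / 23 = 132.70 sts.
→ 133 sts.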